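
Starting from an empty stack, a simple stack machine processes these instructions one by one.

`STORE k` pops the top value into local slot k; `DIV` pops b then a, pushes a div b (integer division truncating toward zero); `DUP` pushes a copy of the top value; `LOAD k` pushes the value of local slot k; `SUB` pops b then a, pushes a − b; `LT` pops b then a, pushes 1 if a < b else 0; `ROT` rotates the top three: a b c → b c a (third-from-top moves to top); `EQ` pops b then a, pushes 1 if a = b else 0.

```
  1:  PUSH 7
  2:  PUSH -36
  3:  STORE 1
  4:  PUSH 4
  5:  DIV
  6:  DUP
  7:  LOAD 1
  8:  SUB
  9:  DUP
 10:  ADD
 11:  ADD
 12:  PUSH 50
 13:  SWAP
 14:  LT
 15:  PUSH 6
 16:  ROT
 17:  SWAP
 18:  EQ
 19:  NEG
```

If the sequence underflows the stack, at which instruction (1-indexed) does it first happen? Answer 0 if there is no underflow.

PUSH 7    [7]
PUSH -36  [7, -36]
STORE 1   [7]
PUSH 4    [7, 4]
DIV       [1]
DUP       [1, 1]
LOAD 1    [1, 1, -36]
SUB       [1, 37]
DUP       [1, 37, 37]
ADD       [1, 74]
ADD       [75]
PUSH 50   [75, 50]
SWAP      [50, 75]
LT        [1]
PUSH 6    [1, 6]
ROT  — needs 3 operands, stack has 2 → underflow

16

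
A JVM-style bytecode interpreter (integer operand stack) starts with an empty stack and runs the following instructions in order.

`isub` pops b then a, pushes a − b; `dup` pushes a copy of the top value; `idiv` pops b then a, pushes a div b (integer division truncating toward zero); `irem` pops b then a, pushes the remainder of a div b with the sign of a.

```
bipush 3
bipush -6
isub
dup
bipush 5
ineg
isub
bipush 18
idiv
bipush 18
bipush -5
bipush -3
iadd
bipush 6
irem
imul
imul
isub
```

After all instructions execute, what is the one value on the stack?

9

bipush 3  -> 3
bipush -6 -> 3 -6
isub      -> 9
dup       -> 9 9
bipush 5  -> 9 9 5
ineg      -> 9 9 -5
isub      -> 9 14
bipush 18 -> 9 14 18
idiv      -> 9 0
bipush 18 -> 9 0 18
bipush -5 -> 9 0 18 -5
bipush -3 -> 9 0 18 -5 -3
iadd      -> 9 0 18 -8
bipush 6  -> 9 0 18 -8 6
irem      -> 9 0 18 -2
imul      -> 9 0 -36
imul      -> 9 0
isub      -> 9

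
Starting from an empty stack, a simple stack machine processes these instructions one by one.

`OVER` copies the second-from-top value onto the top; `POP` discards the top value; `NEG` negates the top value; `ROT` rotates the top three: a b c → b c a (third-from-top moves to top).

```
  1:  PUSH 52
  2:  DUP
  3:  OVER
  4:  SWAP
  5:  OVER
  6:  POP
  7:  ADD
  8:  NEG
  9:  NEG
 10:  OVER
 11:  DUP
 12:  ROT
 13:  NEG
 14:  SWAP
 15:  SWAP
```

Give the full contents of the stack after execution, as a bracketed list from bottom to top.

PUSH 52  52
DUP      52 52
OVER     52 52 52
SWAP     52 52 52
OVER     52 52 52 52
POP      52 52 52
ADD      52 104
NEG      52 -104
NEG      52 104
OVER     52 104 52
DUP      52 104 52 52
ROT      52 52 52 104
NEG      52 52 52 -104
SWAP     52 52 -104 52
SWAP     52 52 52 -104

[52, 52, 52, -104]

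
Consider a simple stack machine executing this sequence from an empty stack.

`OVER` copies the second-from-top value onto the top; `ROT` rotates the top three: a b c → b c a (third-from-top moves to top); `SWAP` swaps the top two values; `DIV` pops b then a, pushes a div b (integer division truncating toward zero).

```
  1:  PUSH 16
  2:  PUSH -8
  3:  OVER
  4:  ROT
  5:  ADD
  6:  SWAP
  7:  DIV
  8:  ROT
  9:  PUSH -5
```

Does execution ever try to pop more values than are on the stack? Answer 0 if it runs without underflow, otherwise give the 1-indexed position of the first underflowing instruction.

PUSH 16 → [16]
PUSH -8 → [16, -8]
OVER    → [16, -8, 16]
ROT     → [-8, 16, 16]
ADD     → [-8, 32]
SWAP    → [32, -8]
DIV     → [-4]
ROT  — needs 3 operands, stack has 1 → underflow

8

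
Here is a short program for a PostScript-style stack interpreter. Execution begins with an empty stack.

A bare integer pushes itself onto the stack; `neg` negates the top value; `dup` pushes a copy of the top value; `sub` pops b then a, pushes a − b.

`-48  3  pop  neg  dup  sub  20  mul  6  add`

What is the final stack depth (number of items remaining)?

-48 : [-48]
3   : [-48, 3]
pop : [-48]
neg : [48]
dup : [48, 48]
sub : [0]
20  : [0, 20]
mul : [0]
6   : [0, 6]
add : [6]

1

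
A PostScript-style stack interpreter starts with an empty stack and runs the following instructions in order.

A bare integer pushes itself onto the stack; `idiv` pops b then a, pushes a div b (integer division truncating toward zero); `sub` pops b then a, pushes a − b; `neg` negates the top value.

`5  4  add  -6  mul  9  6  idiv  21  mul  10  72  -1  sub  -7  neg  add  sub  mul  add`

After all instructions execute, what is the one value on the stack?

-1524

5    -> 5
4    -> 5 4
add  -> 9
-6   -> 9 -6
mul  -> -54
9    -> -54 9
6    -> -54 9 6
idiv -> -54 1
21   -> -54 1 21
mul  -> -54 21
10   -> -54 21 10
72   -> -54 21 10 72
-1   -> -54 21 10 72 -1
sub  -> -54 21 10 73
-7   -> -54 21 10 73 -7
neg  -> -54 21 10 73 7
add  -> -54 21 10 80
sub  -> -54 21 -70
mul  -> -54 -1470
add  -> -1524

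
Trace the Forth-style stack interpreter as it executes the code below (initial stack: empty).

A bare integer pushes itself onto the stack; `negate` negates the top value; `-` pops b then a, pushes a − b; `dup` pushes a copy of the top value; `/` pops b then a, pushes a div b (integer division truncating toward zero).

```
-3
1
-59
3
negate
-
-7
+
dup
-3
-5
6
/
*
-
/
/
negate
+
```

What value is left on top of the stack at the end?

-4

-3      [-3]
1       [-3, 1]
-59     [-3, 1, -59]
3       [-3, 1, -59, 3]
negate  [-3, 1, -59, -3]
-       [-3, 1, -56]
-7      [-3, 1, -56, -7]
+       [-3, 1, -63]
dup     [-3, 1, -63, -63]
-3      [-3, 1, -63, -63, -3]
-5      [-3, 1, -63, -63, -3, -5]
6       [-3, 1, -63, -63, -3, -5, 6]
/       [-3, 1, -63, -63, -3, 0]
*       [-3, 1, -63, -63, 0]
-       [-3, 1, -63, -63]
/       [-3, 1, 1]
/       [-3, 1]
negate  [-3, -1]
+       [-4]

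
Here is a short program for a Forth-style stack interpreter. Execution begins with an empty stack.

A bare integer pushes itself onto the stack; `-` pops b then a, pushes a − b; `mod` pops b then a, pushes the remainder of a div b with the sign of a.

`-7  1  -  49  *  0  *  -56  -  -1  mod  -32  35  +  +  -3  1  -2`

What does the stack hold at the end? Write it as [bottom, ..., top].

[3, -3, 1, -2]

-7   [-7]
1    [-7, 1]
-    [-8]
49   [-8, 49]
*    [-392]
0    [-392, 0]
*    [0]
-56  [0, -56]
-    [56]
-1   [56, -1]
mod  [0]
-32  [0, -32]
35   [0, -32, 35]
+    [0, 3]
+    [3]
-3   [3, -3]
1    [3, -3, 1]
-2   [3, -3, 1, -2]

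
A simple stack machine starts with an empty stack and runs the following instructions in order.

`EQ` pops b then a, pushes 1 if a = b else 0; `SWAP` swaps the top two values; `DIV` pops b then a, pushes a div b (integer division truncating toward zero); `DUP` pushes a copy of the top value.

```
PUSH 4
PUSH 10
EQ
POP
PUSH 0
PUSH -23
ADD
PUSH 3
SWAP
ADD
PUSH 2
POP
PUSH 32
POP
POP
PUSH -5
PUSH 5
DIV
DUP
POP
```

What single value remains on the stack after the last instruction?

PUSH 4   → 4
PUSH 10  → 4 10
EQ       → 0
POP      → (empty)
PUSH 0   → 0
PUSH -23 → 0 -23
ADD      → -23
PUSH 3   → -23 3
SWAP     → 3 -23
ADD      → -20
PUSH 2   → -20 2
POP      → -20
PUSH 32  → -20 32
POP      → -20
POP      → (empty)
PUSH -5  → -5
PUSH 5   → -5 5
DIV      → -1
DUP      → -1 -1
POP      → -1

-1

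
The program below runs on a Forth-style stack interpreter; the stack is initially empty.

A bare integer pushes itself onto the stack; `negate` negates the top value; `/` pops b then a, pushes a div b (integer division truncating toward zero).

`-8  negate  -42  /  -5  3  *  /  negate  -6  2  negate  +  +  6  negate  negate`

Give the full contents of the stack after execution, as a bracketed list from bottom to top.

[-8, 6]

-8      [-8]
negate  [8]
-42     [8, -42]
/       [0]
-5      [0, -5]
3       [0, -5, 3]
*       [0, -15]
/       [0]
negate  [0]
-6      [0, -6]
2       [0, -6, 2]
negate  [0, -6, -2]
+       [0, -8]
+       [-8]
6       [-8, 6]
negate  [-8, -6]
negate  [-8, 6]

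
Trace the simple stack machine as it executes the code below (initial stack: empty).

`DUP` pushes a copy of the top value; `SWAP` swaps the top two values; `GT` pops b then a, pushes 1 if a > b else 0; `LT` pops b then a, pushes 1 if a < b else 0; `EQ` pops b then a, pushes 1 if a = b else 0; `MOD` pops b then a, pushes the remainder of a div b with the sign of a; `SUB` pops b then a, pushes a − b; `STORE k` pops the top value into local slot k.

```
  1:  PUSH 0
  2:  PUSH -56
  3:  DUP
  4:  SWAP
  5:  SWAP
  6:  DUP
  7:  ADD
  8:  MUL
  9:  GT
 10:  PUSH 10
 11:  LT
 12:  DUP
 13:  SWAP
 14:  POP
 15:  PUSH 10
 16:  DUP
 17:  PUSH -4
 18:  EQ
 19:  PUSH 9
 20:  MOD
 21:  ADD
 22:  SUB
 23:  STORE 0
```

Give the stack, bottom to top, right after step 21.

[1, 10]

PUSH 0    0
PUSH -56  0 -56
DUP       0 -56 -56
SWAP      0 -56 -56
SWAP      0 -56 -56
DUP       0 -56 -56 -56
ADD       0 -56 -112
MUL       0 6272
GT        0
PUSH 10   0 10
LT        1
DUP       1 1
SWAP      1 1
POP       1
PUSH 10   1 10
DUP       1 10 10
PUSH -4   1 10 10 -4
EQ        1 10 0
PUSH 9    1 10 0 9
MOD       1 10 0
ADD       1 10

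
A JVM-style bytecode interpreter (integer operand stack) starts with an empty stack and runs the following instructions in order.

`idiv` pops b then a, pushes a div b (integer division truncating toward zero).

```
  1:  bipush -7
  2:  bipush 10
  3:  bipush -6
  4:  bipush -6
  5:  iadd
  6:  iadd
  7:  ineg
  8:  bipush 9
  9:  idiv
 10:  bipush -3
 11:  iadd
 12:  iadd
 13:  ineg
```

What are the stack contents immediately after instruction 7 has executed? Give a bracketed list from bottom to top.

[-7, 2]

bipush -7 : -7
bipush 10 : -7 10
bipush -6 : -7 10 -6
bipush -6 : -7 10 -6 -6
iadd      : -7 10 -12
iadd      : -7 -2
ineg      : -7 2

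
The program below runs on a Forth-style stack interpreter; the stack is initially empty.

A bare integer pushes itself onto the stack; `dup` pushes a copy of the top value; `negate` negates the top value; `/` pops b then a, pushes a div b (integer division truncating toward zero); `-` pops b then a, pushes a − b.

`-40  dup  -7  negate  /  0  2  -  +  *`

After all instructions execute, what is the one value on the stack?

-40    -> -40
dup    -> -40 -40
-7     -> -40 -40 -7
negate -> -40 -40 7
/      -> -40 -5
0      -> -40 -5 0
2      -> -40 -5 0 2
-      -> -40 -5 -2
+      -> -40 -7
*      -> 280

280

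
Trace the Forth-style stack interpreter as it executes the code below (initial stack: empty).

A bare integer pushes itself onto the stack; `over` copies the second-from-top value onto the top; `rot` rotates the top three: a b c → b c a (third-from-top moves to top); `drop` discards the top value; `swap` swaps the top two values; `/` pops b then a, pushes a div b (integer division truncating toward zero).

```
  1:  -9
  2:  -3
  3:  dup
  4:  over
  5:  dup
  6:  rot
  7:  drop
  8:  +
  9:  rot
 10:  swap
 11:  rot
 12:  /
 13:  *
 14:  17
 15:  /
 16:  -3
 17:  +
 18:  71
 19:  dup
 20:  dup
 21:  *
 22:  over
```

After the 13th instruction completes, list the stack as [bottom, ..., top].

-9   -> [-9]
-3   -> [-9, -3]
dup  -> [-9, -3, -3]
over -> [-9, -3, -3, -3]
dup  -> [-9, -3, -3, -3, -3]
rot  -> [-9, -3, -3, -3, -3]
drop -> [-9, -3, -3, -3]
+    -> [-9, -3, -6]
rot  -> [-3, -6, -9]
swap -> [-3, -9, -6]
rot  -> [-9, -6, -3]
/    -> [-9, 2]
*    -> [-18]

[-18]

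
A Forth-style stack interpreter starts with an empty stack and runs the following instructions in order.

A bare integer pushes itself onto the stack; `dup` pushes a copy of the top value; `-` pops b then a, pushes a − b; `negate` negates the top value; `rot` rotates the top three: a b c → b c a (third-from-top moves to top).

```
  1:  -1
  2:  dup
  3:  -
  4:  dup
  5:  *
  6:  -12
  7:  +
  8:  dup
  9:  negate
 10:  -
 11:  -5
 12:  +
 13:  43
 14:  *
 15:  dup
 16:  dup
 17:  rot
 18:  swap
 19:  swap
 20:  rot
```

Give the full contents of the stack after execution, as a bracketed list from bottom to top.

-1     → [-1]
dup    → [-1, -1]
-      → [0]
dup    → [0, 0]
*      → [0]
-12    → [0, -12]
+      → [-12]
dup    → [-12, -12]
negate → [-12, 12]
-      → [-24]
-5     → [-24, -5]
+      → [-29]
43     → [-29, 43]
*      → [-1247]
dup    → [-1247, -1247]
dup    → [-1247, -1247, -1247]
rot    → [-1247, -1247, -1247]
swap   → [-1247, -1247, -1247]
swap   → [-1247, -1247, -1247]
rot    → [-1247, -1247, -1247]

[-1247, -1247, -1247]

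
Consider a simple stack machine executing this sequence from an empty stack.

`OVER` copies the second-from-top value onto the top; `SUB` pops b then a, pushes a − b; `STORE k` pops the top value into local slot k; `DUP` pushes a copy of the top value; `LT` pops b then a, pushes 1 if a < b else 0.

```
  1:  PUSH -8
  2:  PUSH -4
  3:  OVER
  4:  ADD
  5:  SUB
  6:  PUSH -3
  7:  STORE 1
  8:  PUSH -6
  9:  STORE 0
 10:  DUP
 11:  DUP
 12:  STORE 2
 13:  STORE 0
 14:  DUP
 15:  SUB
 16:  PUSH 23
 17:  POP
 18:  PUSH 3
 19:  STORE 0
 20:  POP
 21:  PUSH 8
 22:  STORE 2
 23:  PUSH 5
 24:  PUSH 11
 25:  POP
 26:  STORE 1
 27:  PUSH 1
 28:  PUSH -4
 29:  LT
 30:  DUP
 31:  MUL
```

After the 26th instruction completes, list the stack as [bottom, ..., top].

PUSH -8 : [-8]
PUSH -4 : [-8, -4]
OVER    : [-8, -4, -8]
ADD     : [-8, -12]
SUB     : [4]
PUSH -3 : [4, -3]
STORE 1 : [4]
PUSH -6 : [4, -6]
STORE 0 : [4]
DUP     : [4, 4]
DUP     : [4, 4, 4]
STORE 2 : [4, 4]
STORE 0 : [4]
DUP     : [4, 4]
SUB     : [0]
PUSH 23 : [0, 23]
POP     : [0]
PUSH 3  : [0, 3]
STORE 0 : [0]
POP     : []
PUSH 8  : [8]
STORE 2 : []
PUSH 5  : [5]
PUSH 11 : [5, 11]
POP     : [5]
STORE 1 : []

[]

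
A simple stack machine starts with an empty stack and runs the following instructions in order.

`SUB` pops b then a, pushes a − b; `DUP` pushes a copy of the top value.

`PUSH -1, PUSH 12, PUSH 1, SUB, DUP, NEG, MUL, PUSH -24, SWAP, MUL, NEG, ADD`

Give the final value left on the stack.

PUSH -1  → [-1]
PUSH 12  → [-1, 12]
PUSH 1   → [-1, 12, 1]
SUB      → [-1, 11]
DUP      → [-1, 11, 11]
NEG      → [-1, 11, -11]
MUL      → [-1, -121]
PUSH -24 → [-1, -121, -24]
SWAP     → [-1, -24, -121]
MUL      → [-1, 2904]
NEG      → [-1, -2904]
ADD      → [-2905]

-2905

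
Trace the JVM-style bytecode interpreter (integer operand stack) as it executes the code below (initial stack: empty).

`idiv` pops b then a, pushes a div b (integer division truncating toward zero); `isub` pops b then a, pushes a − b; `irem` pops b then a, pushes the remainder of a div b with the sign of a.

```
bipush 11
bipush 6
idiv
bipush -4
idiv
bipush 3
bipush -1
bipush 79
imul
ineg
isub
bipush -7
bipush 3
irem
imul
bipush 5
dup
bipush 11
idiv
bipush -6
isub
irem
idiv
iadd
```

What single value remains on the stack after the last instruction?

bipush 11 : 11
bipush 6  : 11 6
idiv      : 1
bipush -4 : 1 -4
idiv      : 0
bipush 3  : 0 3
bipush -1 : 0 3 -1
bipush 79 : 0 3 -1 79
imul      : 0 3 -79
ineg      : 0 3 79
isub      : 0 -76
bipush -7 : 0 -76 -7
bipush 3  : 0 -76 -7 3
irem      : 0 -76 -1
imul      : 0 76
bipush 5  : 0 76 5
dup       : 0 76 5 5
bipush 11 : 0 76 5 5 11
idiv      : 0 76 5 0
bipush -6 : 0 76 5 0 -6
isub      : 0 76 5 6
irem      : 0 76 5
idiv      : 0 15
iadd      : 15

15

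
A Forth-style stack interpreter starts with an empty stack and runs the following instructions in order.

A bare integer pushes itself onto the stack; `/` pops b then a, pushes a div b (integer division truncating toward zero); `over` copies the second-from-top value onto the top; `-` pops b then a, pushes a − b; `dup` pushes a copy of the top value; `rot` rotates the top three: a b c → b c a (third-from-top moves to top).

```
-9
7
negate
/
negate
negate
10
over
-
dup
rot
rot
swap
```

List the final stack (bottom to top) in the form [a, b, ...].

-9     -> [-9]
7      -> [-9, 7]
negate -> [-9, -7]
/      -> [1]
negate -> [-1]
negate -> [1]
10     -> [1, 10]
over   -> [1, 10, 1]
-      -> [1, 9]
dup    -> [1, 9, 9]
rot    -> [9, 9, 1]
rot    -> [9, 1, 9]
swap   -> [9, 9, 1]

[9, 9, 1]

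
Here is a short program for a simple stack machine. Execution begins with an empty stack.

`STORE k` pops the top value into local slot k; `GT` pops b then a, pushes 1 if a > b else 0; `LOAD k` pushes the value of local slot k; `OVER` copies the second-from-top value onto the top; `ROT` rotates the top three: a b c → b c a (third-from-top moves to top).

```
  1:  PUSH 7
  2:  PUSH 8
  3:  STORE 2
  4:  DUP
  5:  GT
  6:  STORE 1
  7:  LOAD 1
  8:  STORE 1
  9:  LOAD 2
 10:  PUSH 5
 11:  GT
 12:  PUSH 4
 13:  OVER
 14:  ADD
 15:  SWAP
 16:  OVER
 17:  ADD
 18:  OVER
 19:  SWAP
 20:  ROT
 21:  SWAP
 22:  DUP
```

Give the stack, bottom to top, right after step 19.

PUSH 7  -> [7]
PUSH 8  -> [7, 8]
STORE 2 -> [7]
DUP     -> [7, 7]
GT      -> [0]
STORE 1 -> []
LOAD 1  -> [0]
STORE 1 -> []
LOAD 2  -> [8]
PUSH 5  -> [8, 5]
GT      -> [1]
PUSH 4  -> [1, 4]
OVER    -> [1, 4, 1]
ADD     -> [1, 5]
SWAP    -> [5, 1]
OVER    -> [5, 1, 5]
ADD     -> [5, 6]
OVER    -> [5, 6, 5]
SWAP    -> [5, 5, 6]

[5, 5, 6]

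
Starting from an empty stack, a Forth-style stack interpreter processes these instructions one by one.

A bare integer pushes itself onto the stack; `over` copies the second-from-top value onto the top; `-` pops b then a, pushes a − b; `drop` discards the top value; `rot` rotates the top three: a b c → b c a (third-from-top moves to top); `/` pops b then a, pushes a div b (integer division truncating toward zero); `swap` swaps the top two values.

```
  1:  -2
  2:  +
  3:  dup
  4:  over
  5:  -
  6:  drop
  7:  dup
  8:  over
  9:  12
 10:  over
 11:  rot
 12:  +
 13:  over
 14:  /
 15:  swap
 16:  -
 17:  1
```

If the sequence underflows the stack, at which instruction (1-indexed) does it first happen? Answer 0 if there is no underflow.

2

-2 → -2
+  — needs 2 operands, stack has 1 → underflow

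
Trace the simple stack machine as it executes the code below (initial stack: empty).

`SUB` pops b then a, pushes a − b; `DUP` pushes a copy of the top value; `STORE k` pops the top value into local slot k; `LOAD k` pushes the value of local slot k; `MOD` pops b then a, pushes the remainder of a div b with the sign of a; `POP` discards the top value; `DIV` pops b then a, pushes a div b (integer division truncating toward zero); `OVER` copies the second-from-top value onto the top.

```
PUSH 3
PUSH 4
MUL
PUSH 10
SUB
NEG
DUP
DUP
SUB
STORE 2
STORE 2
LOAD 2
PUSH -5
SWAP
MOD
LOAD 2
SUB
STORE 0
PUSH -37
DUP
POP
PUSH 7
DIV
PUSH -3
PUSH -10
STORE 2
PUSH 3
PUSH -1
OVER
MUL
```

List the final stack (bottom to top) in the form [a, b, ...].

PUSH 3   -> [3]
PUSH 4   -> [3, 4]
MUL      -> [12]
PUSH 10  -> [12, 10]
SUB      -> [2]
NEG      -> [-2]
DUP      -> [-2, -2]
DUP      -> [-2, -2, -2]
SUB      -> [-2, 0]
STORE 2  -> [-2]
STORE 2  -> []
LOAD 2   -> [-2]
PUSH -5  -> [-2, -5]
SWAP     -> [-5, -2]
MOD      -> [-1]
LOAD 2   -> [-1, -2]
SUB      -> [1]
STORE 0  -> []
PUSH -37 -> [-37]
DUP      -> [-37, -37]
POP      -> [-37]
PUSH 7   -> [-37, 7]
DIV      -> [-5]
PUSH -3  -> [-5, -3]
PUSH -10 -> [-5, -3, -10]
STORE 2  -> [-5, -3]
PUSH 3   -> [-5, -3, 3]
PUSH -1  -> [-5, -3, 3, -1]
OVER     -> [-5, -3, 3, -1, 3]
MUL      -> [-5, -3, 3, -3]

[-5, -3, 3, -3]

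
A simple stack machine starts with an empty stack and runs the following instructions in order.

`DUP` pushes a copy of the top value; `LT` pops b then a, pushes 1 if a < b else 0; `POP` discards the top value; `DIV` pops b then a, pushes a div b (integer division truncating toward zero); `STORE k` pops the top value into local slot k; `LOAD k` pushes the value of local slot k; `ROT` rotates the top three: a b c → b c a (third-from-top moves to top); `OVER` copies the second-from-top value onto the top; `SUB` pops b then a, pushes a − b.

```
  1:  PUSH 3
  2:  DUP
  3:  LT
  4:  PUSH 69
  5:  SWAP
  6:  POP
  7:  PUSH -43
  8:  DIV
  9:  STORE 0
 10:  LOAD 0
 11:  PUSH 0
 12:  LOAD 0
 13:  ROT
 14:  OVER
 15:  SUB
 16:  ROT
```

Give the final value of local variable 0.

-1

PUSH 3   -> 3
DUP      -> 3 3
LT       -> 0
PUSH 69  -> 0 69
SWAP     -> 69 0
POP      -> 69
PUSH -43 -> 69 -43
DIV      -> -1
STORE 0  -> (empty)
LOAD 0   -> -1
PUSH 0   -> -1 0
LOAD 0   -> -1 0 -1
ROT      -> 0 -1 -1
OVER     -> 0 -1 -1 -1
SUB      -> 0 -1 0
ROT      -> -1 0 0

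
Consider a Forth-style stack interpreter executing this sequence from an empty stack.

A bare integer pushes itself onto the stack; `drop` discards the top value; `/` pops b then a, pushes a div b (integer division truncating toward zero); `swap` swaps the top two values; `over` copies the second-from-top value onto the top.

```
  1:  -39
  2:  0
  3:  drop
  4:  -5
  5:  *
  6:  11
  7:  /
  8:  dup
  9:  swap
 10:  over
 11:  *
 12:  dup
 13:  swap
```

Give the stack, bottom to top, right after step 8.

[17, 17]

-39  → -39
0    → -39 0
drop → -39
-5   → -39 -5
*    → 195
11   → 195 11
/    → 17
dup  → 17 17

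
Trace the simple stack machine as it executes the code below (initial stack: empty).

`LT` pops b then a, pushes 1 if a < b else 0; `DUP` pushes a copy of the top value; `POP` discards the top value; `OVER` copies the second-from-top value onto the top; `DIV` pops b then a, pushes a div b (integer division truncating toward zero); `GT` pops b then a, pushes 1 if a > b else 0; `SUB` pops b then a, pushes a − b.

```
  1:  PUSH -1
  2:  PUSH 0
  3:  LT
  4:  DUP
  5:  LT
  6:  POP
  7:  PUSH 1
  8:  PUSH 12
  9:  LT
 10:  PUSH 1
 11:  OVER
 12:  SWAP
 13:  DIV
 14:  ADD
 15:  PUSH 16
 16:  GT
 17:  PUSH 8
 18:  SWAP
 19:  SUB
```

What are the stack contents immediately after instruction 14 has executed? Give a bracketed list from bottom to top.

[2]

PUSH -1 → [-1]
PUSH 0  → [-1, 0]
LT      → [1]
DUP     → [1, 1]
LT      → [0]
POP     → []
PUSH 1  → [1]
PUSH 12 → [1, 12]
LT      → [1]
PUSH 1  → [1, 1]
OVER    → [1, 1, 1]
SWAP    → [1, 1, 1]
DIV     → [1, 1]
ADD     → [2]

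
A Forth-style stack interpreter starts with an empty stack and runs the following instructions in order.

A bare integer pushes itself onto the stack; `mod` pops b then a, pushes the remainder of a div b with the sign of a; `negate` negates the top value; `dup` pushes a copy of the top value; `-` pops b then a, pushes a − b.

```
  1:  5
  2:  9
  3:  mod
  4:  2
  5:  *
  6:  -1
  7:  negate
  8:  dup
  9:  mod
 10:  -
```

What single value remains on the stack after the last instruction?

5      → [5]
9      → [5, 9]
mod    → [5]
2      → [5, 2]
*      → [10]
-1     → [10, -1]
negate → [10, 1]
dup    → [10, 1, 1]
mod    → [10, 0]
-      → [10]

10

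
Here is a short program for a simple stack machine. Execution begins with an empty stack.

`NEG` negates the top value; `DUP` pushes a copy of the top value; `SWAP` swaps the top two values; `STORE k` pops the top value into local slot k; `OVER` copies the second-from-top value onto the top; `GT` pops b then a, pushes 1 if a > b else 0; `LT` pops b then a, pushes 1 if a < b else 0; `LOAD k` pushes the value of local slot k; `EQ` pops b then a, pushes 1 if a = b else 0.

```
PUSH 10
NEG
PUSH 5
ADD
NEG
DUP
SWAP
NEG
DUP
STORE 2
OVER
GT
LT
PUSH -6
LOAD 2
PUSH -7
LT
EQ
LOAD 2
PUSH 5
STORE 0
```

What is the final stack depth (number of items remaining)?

PUSH 10 → [10]
NEG     → [-10]
PUSH 5  → [-10, 5]
ADD     → [-5]
NEG     → [5]
DUP     → [5, 5]
SWAP    → [5, 5]
NEG     → [5, -5]
DUP     → [5, -5, -5]
STORE 2 → [5, -5]
OVER    → [5, -5, 5]
GT      → [5, 0]
LT      → [0]
PUSH -6 → [0, -6]
LOAD 2  → [0, -6, -5]
PUSH -7 → [0, -6, -5, -7]
LT      → [0, -6, 0]
EQ      → [0, 0]
LOAD 2  → [0, 0, -5]
PUSH 5  → [0, 0, -5, 5]
STORE 0 → [0, 0, -5]

3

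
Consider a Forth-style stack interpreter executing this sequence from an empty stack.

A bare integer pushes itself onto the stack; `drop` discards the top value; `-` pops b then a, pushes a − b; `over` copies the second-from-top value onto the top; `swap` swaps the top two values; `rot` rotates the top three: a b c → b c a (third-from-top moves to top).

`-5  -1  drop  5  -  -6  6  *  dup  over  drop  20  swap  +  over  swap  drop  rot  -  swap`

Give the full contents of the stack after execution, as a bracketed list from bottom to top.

-5    [-5]
-1    [-5, -1]
drop  [-5]
5     [-5, 5]
-     [-10]
-6    [-10, -6]
6     [-10, -6, 6]
*     [-10, -36]
dup   [-10, -36, -36]
over  [-10, -36, -36, -36]
drop  [-10, -36, -36]
20    [-10, -36, -36, 20]
swap  [-10, -36, 20, -36]
+     [-10, -36, -16]
over  [-10, -36, -16, -36]
swap  [-10, -36, -36, -16]
drop  [-10, -36, -36]
rot   [-36, -36, -10]
-     [-36, -26]
swap  [-26, -36]

[-26, -36]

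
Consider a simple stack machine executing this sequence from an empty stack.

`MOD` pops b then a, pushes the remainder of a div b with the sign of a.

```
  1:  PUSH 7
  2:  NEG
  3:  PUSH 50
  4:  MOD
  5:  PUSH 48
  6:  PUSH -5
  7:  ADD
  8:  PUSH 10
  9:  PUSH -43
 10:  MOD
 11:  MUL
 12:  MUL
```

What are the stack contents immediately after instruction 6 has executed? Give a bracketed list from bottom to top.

PUSH 7  → [7]
NEG     → [-7]
PUSH 50 → [-7, 50]
MOD     → [-7]
PUSH 48 → [-7, 48]
PUSH -5 → [-7, 48, -5]

[-7, 48, -5]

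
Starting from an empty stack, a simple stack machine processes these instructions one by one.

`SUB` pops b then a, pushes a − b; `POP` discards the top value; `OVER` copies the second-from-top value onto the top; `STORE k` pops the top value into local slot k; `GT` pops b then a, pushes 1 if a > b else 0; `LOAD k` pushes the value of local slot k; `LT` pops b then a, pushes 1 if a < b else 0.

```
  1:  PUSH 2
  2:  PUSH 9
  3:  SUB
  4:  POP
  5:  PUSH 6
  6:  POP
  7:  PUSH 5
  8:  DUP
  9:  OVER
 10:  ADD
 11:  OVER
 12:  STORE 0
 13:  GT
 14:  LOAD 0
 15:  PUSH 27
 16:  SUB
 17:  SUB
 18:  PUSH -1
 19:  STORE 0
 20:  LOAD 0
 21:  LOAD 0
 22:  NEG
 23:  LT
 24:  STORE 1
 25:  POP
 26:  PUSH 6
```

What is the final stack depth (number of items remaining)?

PUSH 2  -> [2]
PUSH 9  -> [2, 9]
SUB     -> [-7]
POP     -> []
PUSH 6  -> [6]
POP     -> []
PUSH 5  -> [5]
DUP     -> [5, 5]
OVER    -> [5, 5, 5]
ADD     -> [5, 10]
OVER    -> [5, 10, 5]
STORE 0 -> [5, 10]
GT      -> [0]
LOAD 0  -> [0, 5]
PUSH 27 -> [0, 5, 27]
SUB     -> [0, -22]
SUB     -> [22]
PUSH -1 -> [22, -1]
STORE 0 -> [22]
LOAD 0  -> [22, -1]
LOAD 0  -> [22, -1, -1]
NEG     -> [22, -1, 1]
LT      -> [22, 1]
STORE 1 -> [22]
POP     -> []
PUSH 6  -> [6]

1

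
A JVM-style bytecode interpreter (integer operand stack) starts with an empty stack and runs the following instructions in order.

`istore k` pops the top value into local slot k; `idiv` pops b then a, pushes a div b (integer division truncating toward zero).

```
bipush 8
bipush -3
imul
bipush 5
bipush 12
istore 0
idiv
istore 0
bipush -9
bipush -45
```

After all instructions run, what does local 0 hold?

-4

bipush 8    8
bipush -3   8 -3
imul        -24
bipush 5    -24 5
bipush 12   -24 5 12
istore 0    -24 5
idiv        -4
istore 0    (empty)
bipush -9   -9
bipush -45  -9 -45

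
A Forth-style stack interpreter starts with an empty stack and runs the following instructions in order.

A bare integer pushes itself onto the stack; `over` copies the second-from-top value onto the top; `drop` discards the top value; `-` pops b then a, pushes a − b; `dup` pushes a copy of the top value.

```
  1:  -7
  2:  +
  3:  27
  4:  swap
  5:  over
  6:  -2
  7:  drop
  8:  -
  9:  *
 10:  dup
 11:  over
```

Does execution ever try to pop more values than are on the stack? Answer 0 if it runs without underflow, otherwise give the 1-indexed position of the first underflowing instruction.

2

-7 -> -7
+  — needs 2 operands, stack has 1 → underflow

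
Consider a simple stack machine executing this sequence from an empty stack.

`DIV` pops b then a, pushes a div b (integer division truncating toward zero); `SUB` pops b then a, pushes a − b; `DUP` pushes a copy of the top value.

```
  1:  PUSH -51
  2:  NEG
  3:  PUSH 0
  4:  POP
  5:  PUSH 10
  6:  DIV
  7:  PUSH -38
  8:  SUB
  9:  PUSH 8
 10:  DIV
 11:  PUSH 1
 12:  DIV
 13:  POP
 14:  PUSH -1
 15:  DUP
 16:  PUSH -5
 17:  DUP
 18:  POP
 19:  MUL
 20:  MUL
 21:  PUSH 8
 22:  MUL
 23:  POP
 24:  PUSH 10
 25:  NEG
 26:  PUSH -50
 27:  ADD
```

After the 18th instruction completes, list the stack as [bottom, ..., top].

PUSH -51 → -51
NEG      → 51
PUSH 0   → 51 0
POP      → 51
PUSH 10  → 51 10
DIV      → 5
PUSH -38 → 5 -38
SUB      → 43
PUSH 8   → 43 8
DIV      → 5
PUSH 1   → 5 1
DIV      → 5
POP      → (empty)
PUSH -1  → -1
DUP      → -1 -1
PUSH -5  → -1 -1 -5
DUP      → -1 -1 -5 -5
POP      → -1 -1 -5

[-1, -1, -5]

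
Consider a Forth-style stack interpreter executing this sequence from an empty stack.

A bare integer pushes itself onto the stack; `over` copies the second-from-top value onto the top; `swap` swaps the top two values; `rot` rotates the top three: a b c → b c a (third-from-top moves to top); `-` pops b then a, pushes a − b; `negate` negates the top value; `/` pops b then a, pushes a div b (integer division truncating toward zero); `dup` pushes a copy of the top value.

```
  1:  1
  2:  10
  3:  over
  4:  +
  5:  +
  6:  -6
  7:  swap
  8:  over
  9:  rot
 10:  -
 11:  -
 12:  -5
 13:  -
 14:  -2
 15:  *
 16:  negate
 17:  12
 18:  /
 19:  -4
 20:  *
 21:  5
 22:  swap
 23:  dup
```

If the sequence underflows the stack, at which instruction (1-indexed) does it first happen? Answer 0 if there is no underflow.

1       [1]
10      [1, 10]
over    [1, 10, 1]
+       [1, 11]
+       [12]
-6      [12, -6]
swap    [-6, 12]
over    [-6, 12, -6]
rot     [12, -6, -6]
-       [12, 0]
-       [12]
-5      [12, -5]
-       [17]
-2      [17, -2]
*       [-34]
negate  [34]
12      [34, 12]
/       [2]
-4      [2, -4]
*       [-8]
5       [-8, 5]
swap    [5, -8]
dup     [5, -8, -8]

0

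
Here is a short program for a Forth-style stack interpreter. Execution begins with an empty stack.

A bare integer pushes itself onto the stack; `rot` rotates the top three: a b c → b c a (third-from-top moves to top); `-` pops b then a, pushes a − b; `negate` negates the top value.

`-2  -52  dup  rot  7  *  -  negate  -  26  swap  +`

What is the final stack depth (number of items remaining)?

1

-2     : [-2]
-52    : [-2, -52]
dup    : [-2, -52, -52]
rot    : [-52, -52, -2]
7      : [-52, -52, -2, 7]
*      : [-52, -52, -14]
-      : [-52, -38]
negate : [-52, 38]
-      : [-90]
26     : [-90, 26]
swap   : [26, -90]
+      : [-64]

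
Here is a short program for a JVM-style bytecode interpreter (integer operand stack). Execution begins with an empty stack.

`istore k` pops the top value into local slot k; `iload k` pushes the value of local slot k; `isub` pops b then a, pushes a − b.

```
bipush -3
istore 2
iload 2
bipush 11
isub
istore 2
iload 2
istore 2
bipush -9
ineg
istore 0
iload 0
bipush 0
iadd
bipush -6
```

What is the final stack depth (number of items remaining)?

bipush -3  [-3]
istore 2   []
iload 2    [-3]
bipush 11  [-3, 11]
isub       [-14]
istore 2   []
iload 2    [-14]
istore 2   []
bipush -9  [-9]
ineg       [9]
istore 0   []
iload 0    [9]
bipush 0   [9, 0]
iadd       [9]
bipush -6  [9, -6]

2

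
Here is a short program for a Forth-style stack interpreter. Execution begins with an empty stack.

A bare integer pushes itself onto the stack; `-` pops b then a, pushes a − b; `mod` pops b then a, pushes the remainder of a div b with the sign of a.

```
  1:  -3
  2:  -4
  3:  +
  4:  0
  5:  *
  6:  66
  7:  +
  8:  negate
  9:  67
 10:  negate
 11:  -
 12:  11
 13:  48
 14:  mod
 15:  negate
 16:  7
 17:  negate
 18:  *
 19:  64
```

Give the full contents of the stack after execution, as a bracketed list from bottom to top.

[1, 77, 64]

-3     → -3
-4     → -3 -4
+      → -7
0      → -7 0
*      → 0
66     → 0 66
+      → 66
negate → -66
67     → -66 67
negate → -66 -67
-      → 1
11     → 1 11
48     → 1 11 48
mod    → 1 11
negate → 1 -11
7      → 1 -11 7
negate → 1 -11 -7
*      → 1 77
64     → 1 77 64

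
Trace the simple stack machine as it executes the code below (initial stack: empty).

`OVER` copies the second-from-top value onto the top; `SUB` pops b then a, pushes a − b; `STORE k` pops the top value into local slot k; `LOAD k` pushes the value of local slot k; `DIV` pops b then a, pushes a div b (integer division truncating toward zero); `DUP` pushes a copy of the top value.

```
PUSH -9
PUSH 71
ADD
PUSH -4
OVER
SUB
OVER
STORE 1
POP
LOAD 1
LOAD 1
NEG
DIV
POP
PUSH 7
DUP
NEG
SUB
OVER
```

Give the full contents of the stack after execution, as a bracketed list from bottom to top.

PUSH -9 : -9
PUSH 71 : -9 71
ADD     : 62
PUSH -4 : 62 -4
OVER    : 62 -4 62
SUB     : 62 -66
OVER    : 62 -66 62
STORE 1 : 62 -66
POP     : 62
LOAD 1  : 62 62
LOAD 1  : 62 62 62
NEG     : 62 62 -62
DIV     : 62 -1
POP     : 62
PUSH 7  : 62 7
DUP     : 62 7 7
NEG     : 62 7 -7
SUB     : 62 14
OVER    : 62 14 62

[62, 14, 62]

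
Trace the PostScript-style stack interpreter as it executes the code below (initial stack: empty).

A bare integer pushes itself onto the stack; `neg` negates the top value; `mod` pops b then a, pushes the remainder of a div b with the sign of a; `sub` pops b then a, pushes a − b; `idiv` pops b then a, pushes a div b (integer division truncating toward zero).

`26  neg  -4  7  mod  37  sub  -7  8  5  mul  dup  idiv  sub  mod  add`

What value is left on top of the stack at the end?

-27

26    26
neg   -26
-4    -26 -4
7     -26 -4 7
mod   -26 -4
37    -26 -4 37
sub   -26 -41
-7    -26 -41 -7
8     -26 -41 -7 8
5     -26 -41 -7 8 5
mul   -26 -41 -7 40
dup   -26 -41 -7 40 40
idiv  -26 -41 -7 1
sub   -26 -41 -8
mod   -26 -1
add   -27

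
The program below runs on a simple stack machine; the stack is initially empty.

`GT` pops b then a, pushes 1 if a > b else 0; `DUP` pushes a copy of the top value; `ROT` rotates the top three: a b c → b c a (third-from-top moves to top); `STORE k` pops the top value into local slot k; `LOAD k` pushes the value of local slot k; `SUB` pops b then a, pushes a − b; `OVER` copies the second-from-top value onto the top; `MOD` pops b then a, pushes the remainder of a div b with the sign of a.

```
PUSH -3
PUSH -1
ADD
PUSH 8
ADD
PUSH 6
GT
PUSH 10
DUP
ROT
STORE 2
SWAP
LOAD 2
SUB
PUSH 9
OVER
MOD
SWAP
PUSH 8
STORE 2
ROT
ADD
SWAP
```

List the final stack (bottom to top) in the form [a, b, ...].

PUSH -3  [-3]
PUSH -1  [-3, -1]
ADD      [-4]
PUSH 8   [-4, 8]
ADD      [4]
PUSH 6   [4, 6]
GT       [0]
PUSH 10  [0, 10]
DUP      [0, 10, 10]
ROT      [10, 10, 0]
STORE 2  [10, 10]
SWAP     [10, 10]
LOAD 2   [10, 10, 0]
SUB      [10, 10]
PUSH 9   [10, 10, 9]
OVER     [10, 10, 9, 10]
MOD      [10, 10, 9]
SWAP     [10, 9, 10]
PUSH 8   [10, 9, 10, 8]
STORE 2  [10, 9, 10]
ROT      [9, 10, 10]
ADD      [9, 20]
SWAP     [20, 9]

[20, 9]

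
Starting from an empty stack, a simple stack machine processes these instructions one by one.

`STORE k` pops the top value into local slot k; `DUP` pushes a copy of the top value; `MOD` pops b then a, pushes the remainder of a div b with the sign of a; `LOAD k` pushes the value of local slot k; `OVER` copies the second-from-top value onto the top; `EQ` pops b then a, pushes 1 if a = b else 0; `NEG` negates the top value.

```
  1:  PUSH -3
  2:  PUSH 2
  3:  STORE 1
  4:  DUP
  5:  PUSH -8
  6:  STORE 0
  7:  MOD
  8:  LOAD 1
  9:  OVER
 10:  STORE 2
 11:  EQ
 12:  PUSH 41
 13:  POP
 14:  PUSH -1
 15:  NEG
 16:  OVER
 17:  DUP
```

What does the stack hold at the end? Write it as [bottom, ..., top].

PUSH -3 → [-3]
PUSH 2  → [-3, 2]
STORE 1 → [-3]
DUP     → [-3, -3]
PUSH -8 → [-3, -3, -8]
STORE 0 → [-3, -3]
MOD     → [0]
LOAD 1  → [0, 2]
OVER    → [0, 2, 0]
STORE 2 → [0, 2]
EQ      → [0]
PUSH 41 → [0, 41]
POP     → [0]
PUSH -1 → [0, -1]
NEG     → [0, 1]
OVER    → [0, 1, 0]
DUP     → [0, 1, 0, 0]

[0, 1, 0, 0]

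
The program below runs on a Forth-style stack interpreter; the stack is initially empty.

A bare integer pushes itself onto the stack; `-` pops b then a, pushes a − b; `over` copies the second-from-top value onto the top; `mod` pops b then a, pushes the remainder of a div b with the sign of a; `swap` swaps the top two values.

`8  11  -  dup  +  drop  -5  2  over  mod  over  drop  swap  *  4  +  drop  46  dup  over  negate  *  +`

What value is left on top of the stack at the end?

8       8
11      8 11
-       -3
dup     -3 -3
+       -6
drop    (empty)
-5      -5
2       -5 2
over    -5 2 -5
mod     -5 2
over    -5 2 -5
drop    -5 2
swap    2 -5
*       -10
4       -10 4
+       -6
drop    (empty)
46      46
dup     46 46
over    46 46 46
negate  46 46 -46
*       46 -2116
+       -2070

-2070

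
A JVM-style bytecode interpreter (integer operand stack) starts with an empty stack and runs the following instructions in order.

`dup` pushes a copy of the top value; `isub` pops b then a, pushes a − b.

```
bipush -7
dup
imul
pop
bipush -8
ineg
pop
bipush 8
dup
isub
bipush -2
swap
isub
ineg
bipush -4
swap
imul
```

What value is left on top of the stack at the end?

bipush -7 → -7
dup       → -7 -7
imul      → 49
pop       → (empty)
bipush -8 → -8
ineg      → 8
pop       → (empty)
bipush 8  → 8
dup       → 8 8
isub      → 0
bipush -2 → 0 -2
swap      → -2 0
isub      → -2
ineg      → 2
bipush -4 → 2 -4
swap      → -4 2
imul      → -8

-8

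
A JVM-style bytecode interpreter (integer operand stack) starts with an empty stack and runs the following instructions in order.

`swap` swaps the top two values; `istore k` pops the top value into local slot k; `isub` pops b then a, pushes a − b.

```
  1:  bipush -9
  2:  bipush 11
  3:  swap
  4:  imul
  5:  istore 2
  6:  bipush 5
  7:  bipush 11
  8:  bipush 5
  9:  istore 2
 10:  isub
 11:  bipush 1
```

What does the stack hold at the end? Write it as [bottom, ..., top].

[-6, 1]

bipush -9 -> -9
bipush 11 -> -9 11
swap      -> 11 -9
imul      -> -99
istore 2  -> (empty)
bipush 5  -> 5
bipush 11 -> 5 11
bipush 5  -> 5 11 5
istore 2  -> 5 11
isub      -> -6
bipush 1  -> -6 1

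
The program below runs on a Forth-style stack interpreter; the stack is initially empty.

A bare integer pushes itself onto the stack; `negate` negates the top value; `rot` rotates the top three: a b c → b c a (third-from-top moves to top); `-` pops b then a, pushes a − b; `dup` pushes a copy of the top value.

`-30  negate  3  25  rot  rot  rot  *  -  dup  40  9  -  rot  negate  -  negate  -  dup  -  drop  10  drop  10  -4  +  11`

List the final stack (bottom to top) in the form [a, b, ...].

[6, 11]

-30    -> [-30]
negate -> [30]
3      -> [30, 3]
25     -> [30, 3, 25]
rot    -> [3, 25, 30]
rot    -> [25, 30, 3]
rot    -> [30, 3, 25]
*      -> [30, 75]
-      -> [-45]
dup    -> [-45, -45]
40     -> [-45, -45, 40]
9      -> [-45, -45, 40, 9]
-      -> [-45, -45, 31]
rot    -> [-45, 31, -45]
negate -> [-45, 31, 45]
-      -> [-45, -14]
negate -> [-45, 14]
-      -> [-59]
dup    -> [-59, -59]
-      -> [0]
drop   -> []
10     -> [10]
drop   -> []
10     -> [10]
-4     -> [10, -4]
+      -> [6]
11     -> [6, 11]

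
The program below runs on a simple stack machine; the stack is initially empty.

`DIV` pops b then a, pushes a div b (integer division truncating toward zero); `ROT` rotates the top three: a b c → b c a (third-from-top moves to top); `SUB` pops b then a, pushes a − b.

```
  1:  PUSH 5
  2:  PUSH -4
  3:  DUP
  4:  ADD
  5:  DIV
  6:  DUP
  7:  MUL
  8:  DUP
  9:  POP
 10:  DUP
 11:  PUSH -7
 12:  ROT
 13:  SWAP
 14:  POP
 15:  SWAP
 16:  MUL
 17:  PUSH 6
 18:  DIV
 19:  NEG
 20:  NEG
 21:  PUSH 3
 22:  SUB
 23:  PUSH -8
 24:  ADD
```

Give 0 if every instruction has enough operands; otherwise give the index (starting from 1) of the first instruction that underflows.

PUSH 5  -> 5
PUSH -4 -> 5 -4
DUP     -> 5 -4 -4
ADD     -> 5 -8
DIV     -> 0
DUP     -> 0 0
MUL     -> 0
DUP     -> 0 0
POP     -> 0
DUP     -> 0 0
PUSH -7 -> 0 0 -7
ROT     -> 0 -7 0
SWAP    -> 0 0 -7
POP     -> 0 0
SWAP    -> 0 0
MUL     -> 0
PUSH 6  -> 0 6
DIV     -> 0
NEG     -> 0
NEG     -> 0
PUSH 3  -> 0 3
SUB     -> -3
PUSH -8 -> -3 -8
ADD     -> -11

0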